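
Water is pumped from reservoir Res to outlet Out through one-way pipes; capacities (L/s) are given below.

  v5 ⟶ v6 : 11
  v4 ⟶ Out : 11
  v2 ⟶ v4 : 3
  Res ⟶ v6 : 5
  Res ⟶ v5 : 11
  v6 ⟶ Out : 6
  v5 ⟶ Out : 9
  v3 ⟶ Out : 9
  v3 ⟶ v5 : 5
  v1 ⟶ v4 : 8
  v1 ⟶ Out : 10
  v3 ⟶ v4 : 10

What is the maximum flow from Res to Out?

Augment Res→v5→Out: bottleneck 9, flow now 9.
Augment Res→v6→Out: bottleneck 5, flow now 14.
Augment Res→v5→v6→Out: bottleneck 1, flow now 15.
No augmenting path remains; maximum flow = 15.
In the residual graph, reachable from Res: {Res, v5, v6}.
Min-cut edges: v5→Out (9), v6→Out (6); capacity 9 + 6 = 15.
This cut is saturated, so no flow can exceed 15.

15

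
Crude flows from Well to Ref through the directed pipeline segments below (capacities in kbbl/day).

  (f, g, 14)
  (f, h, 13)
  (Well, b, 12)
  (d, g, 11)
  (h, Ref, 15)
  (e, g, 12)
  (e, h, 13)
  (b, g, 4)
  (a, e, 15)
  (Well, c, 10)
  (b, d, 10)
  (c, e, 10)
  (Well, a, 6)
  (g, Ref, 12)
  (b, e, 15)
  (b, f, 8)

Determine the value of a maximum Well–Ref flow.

27

Augment Well→b→g→Ref: bottleneck 4, flow now 4.
Augment Well→a→e→g→Ref: bottleneck 6, flow now 10.
Augment Well→b→d→g→Ref: bottleneck 2, flow now 12.
Augment Well→b→e→h→Ref: bottleneck 6, flow now 18.
Augment Well→c→e→h→Ref: bottleneck 7, flow now 25.
Augment Well→c→e→b→f→h→Ref: bottleneck 2, flow now 27. (uses reverse residual edge)
No augmenting path remains; maximum flow = 27.
In the residual graph, reachable from Well: {Well, a, b, c, d, e, f, g, h}.
Min-cut edges: g→Ref (12), h→Ref (15); capacity 12 + 15 = 27.
This cut is saturated, so no flow can exceed 27.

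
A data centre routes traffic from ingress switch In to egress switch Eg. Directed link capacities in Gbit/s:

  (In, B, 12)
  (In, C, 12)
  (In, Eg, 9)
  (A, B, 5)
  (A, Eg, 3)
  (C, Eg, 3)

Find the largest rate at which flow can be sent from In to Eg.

Augment In→Eg: bottleneck 9, flow now 9.
Augment In→C→Eg: bottleneck 3, flow now 12.
No augmenting path remains; maximum flow = 12.
In the residual graph, reachable from In: {In, B, C}.
Min-cut edges: In→Eg (9), C→Eg (3); capacity 9 + 3 = 12.
This cut is saturated, so no flow can exceed 12.

12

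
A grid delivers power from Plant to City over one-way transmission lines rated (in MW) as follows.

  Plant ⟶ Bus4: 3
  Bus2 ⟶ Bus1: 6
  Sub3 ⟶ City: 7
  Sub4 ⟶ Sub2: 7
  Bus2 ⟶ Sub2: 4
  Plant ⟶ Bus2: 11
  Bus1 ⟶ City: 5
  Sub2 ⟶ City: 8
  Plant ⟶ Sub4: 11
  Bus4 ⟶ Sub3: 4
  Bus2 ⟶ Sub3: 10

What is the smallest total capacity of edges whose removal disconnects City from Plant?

20

Augment Plant→Sub4→Sub2→City: bottleneck 7, flow now 7.
Augment Plant→Bus2→Sub2→City: bottleneck 1, flow now 8.
Augment Plant→Bus2→Sub3→City: bottleneck 7, flow now 15.
Augment Plant→Bus2→Bus1→City: bottleneck 3, flow now 18.
Augment Plant→Bus4→Sub3→Bus2→Bus1→City: bottleneck 2, flow now 20. (uses reverse residual edge)
No augmenting path remains; maximum flow = 20.
By max-flow min-cut, the minimum cut capacity equals the max flow.
In the residual graph, reachable from Plant: {Plant, Sub4, Bus2, Bus4, Sub2, Sub3, Bus1}.
Min-cut edges: Sub2→City (8), Sub3→City (7), Bus1→City (5); capacity 8 + 7 + 5 = 20.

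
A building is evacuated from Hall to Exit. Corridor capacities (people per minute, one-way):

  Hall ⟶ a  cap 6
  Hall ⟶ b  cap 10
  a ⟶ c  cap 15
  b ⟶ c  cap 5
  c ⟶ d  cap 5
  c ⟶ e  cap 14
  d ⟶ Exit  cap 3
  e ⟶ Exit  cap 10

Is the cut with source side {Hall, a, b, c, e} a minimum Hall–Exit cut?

No — its capacity is 15, but the minimum cut has capacity 11.

Given cut capacity: 5 + 10 = 15.
Augment Hall→a→c→d→Exit: bottleneck 3, flow now 3.
Augment Hall→a→c→e→Exit: bottleneck 3, flow now 6.
Augment Hall→b→c→e→Exit: bottleneck 5, flow now 11.
No augmenting path remains; maximum flow = 11.
In the residual graph, reachable from Hall: {Hall, b}.
Min-cut edges: Hall→a (6), b→c (5); capacity 6 + 5 = 11.
Cut capacity 15 exceeds the max flow 11, so it is not minimum.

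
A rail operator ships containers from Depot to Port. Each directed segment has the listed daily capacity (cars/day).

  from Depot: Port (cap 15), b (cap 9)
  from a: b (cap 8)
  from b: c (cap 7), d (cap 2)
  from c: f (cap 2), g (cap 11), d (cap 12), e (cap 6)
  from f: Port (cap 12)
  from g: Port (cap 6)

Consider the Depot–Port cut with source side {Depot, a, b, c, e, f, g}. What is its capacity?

47

Edges leaving {Depot, a, b, c, e, f, g}: Depot→Port (15), b→d (2), c→d (12), f→Port (12), g→Port (6).
Cut capacity = 15 + 2 + 12 + 12 + 6 = 47.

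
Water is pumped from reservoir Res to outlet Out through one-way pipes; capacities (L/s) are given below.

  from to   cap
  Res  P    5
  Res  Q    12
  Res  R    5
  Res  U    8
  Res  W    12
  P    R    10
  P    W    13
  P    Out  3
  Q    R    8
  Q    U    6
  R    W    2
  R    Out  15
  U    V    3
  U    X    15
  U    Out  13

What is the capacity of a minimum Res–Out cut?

30

Augment Res→P→Out: bottleneck 3, flow now 3.
Augment Res→R→Out: bottleneck 5, flow now 8.
Augment Res→U→Out: bottleneck 8, flow now 16.
Augment Res→P→R→Out: bottleneck 2, flow now 18.
Augment Res→Q→R→Out: bottleneck 8, flow now 26.
Augment Res→Q→U→Out: bottleneck 4, flow now 30.
No augmenting path remains; maximum flow = 30.
By max-flow min-cut, the minimum cut capacity equals the max flow.
In the residual graph, reachable from Res: {Res, W}.
Min-cut edges: Res→P (5), Res→Q (12), Res→R (5), Res→U (8); capacity 5 + 12 + 5 + 8 = 30.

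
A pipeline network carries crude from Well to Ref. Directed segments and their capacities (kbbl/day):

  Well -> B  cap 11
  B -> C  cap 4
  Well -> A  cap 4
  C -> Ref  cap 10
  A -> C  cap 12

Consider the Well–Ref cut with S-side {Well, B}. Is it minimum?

Yes — it is a minimum cut (capacity 8).

Given cut capacity: 4 + 4 = 8.
Augment Well→A→C→Ref: bottleneck 4, flow now 4.
Augment Well→B→C→Ref: bottleneck 4, flow now 8.
No augmenting path remains; maximum flow = 8.
Cut capacity 8 equals the max flow, so it is a minimum cut.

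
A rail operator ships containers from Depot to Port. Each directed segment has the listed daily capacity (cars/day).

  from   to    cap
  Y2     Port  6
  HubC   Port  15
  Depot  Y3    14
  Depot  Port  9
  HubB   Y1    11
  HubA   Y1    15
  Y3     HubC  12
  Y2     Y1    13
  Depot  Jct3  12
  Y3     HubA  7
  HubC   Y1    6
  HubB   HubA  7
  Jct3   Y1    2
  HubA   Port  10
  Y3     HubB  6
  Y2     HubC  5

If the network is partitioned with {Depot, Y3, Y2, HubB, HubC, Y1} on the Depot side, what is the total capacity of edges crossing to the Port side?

56

Edges leaving {Depot, Y3, Y2, HubB, HubC, Y1}: Depot→Jct3 (12), Depot→Port (9), Y3→HubA (7), Y2→Port (6), HubB→HubA (7), HubC→Port (15).
Cut capacity = 12 + 9 + 7 + 6 + 7 + 15 = 56.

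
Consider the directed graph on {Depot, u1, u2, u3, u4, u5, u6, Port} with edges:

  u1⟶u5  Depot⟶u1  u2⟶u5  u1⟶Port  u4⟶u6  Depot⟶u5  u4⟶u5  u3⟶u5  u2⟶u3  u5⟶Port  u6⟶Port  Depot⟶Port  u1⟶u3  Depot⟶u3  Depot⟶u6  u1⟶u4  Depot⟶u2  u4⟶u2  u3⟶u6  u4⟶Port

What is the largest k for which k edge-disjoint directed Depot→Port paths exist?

Assign every edge capacity 1; by Menger, the answer equals the max flow.
Path Depot→Port (+1); total 1.
Path Depot→u1→Port (+1); total 2.
Path Depot→u5→Port (+1); total 3.
Path Depot→u6→Port (+1); total 4.
No residual Depot→Port path; max flow = 4.
Certifying cut of size 4: {Depot→Port, Depot→u1, u5→Port, u6→Port}.

4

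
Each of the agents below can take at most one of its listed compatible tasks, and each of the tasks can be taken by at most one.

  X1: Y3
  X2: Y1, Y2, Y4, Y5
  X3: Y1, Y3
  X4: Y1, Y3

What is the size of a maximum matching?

Unit-capacity flow: source→left, listed edges, right→sink; max matching = max flow.
Augmenting path X1→Y3 (+1); matched 1.
Augmenting path X2→Y1 (+1); matched 2.
Augmenting path X3→Y1→X2→Y2 (+1); matched 3.
No augmenting path remains; maximum matching = 3.
König certificate: {X2, Y1, Y3} is a vertex cover of size 3 (every listed pair touches it), so no matching can be larger.

3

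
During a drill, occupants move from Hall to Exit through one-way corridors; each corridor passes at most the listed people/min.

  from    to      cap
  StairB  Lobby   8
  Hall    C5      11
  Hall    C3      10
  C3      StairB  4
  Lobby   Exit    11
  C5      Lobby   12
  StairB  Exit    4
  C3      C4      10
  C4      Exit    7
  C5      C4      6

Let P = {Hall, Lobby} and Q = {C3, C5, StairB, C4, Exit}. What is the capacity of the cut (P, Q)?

Edges leaving {Hall, Lobby}: Hall→C3 (10), Hall→C5 (11), Lobby→Exit (11).
Cut capacity = 10 + 11 + 11 = 32.

32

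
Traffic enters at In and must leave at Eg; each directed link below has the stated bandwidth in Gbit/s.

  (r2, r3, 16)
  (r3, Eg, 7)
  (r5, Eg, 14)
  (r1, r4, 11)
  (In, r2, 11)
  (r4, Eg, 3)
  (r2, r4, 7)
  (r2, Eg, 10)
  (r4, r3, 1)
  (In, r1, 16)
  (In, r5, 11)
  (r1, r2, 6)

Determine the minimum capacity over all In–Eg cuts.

31

Augment In→r2→Eg: bottleneck 10, flow now 10.
Augment In→r5→Eg: bottleneck 11, flow now 21.
Augment In→r1→r4→Eg: bottleneck 3, flow now 24.
Augment In→r2→r3→Eg: bottleneck 1, flow now 25.
Augment In→r1→r2→r3→Eg: bottleneck 6, flow now 31.
No augmenting path remains; maximum flow = 31.
By max-flow min-cut, the minimum cut capacity equals the max flow.
In the residual graph, reachable from In: {In, r1, r2, r3, r4}.
Min-cut edges: In→r5 (11), r2→Eg (10), r3→Eg (7), r4→Eg (3); capacity 11 + 10 + 7 + 3 = 31.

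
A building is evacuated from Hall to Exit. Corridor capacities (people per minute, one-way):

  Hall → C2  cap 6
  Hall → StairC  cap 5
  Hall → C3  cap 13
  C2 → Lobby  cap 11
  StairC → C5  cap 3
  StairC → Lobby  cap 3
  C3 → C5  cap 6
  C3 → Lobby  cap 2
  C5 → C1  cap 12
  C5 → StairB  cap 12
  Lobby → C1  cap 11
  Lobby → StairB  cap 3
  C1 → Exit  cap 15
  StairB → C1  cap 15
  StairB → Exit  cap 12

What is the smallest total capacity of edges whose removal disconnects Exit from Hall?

19

Augment Hall→C2→Lobby→C1→Exit: bottleneck 6, flow now 6.
Augment Hall→StairC→C5→C1→Exit: bottleneck 3, flow now 9.
Augment Hall→StairC→Lobby→C1→Exit: bottleneck 2, flow now 11.
Augment Hall→C3→C5→C1→Exit: bottleneck 4, flow now 15.
Augment Hall→C3→C5→StairB→Exit: bottleneck 2, flow now 17.
Augment Hall→C3→Lobby→StairB→Exit: bottleneck 2, flow now 19.
No augmenting path remains; maximum flow = 19.
By max-flow min-cut, the minimum cut capacity equals the max flow.
In the residual graph, reachable from Hall: {Hall, C3}.
Min-cut edges: Hall→C2 (6), Hall→StairC (5), C3→C5 (6), C3→Lobby (2); capacity 6 + 5 + 6 + 2 = 19.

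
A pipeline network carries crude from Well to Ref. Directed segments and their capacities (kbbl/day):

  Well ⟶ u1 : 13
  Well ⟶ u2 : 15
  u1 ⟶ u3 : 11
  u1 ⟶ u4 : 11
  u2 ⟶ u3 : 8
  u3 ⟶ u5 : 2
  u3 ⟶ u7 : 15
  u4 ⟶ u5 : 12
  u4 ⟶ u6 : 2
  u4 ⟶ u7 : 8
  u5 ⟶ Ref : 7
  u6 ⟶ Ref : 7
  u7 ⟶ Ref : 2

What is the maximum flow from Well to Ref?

11

Augment Well→u1→u3→u5→Ref: bottleneck 2, flow now 2.
Augment Well→u1→u3→u7→Ref: bottleneck 2, flow now 4.
Augment Well→u1→u4→u5→Ref: bottleneck 5, flow now 9.
Augment Well→u1→u4→u6→Ref: bottleneck 2, flow now 11.
No augmenting path remains; maximum flow = 11.
In the residual graph, reachable from Well: {Well, u1, u2, u3, u4, u5, u7}.
Min-cut edges: u4→u6 (2), u5→Ref (7), u7→Ref (2); capacity 2 + 7 + 2 = 11.
This cut is saturated, so no flow can exceed 11.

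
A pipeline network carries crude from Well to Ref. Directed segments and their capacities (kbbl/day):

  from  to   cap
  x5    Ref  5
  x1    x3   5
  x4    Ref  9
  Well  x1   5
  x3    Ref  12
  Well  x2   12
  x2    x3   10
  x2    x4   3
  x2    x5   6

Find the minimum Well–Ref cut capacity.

Augment Well→x1→x3→Ref: bottleneck 5, flow now 5.
Augment Well→x2→x3→Ref: bottleneck 7, flow now 12.
Augment Well→x2→x4→Ref: bottleneck 3, flow now 15.
Augment Well→x2→x5→Ref: bottleneck 2, flow now 17.
No augmenting path remains; maximum flow = 17.
By max-flow min-cut, the minimum cut capacity equals the max flow.
In the residual graph, reachable from Well: {Well}.
Min-cut edges: Well→x1 (5), Well→x2 (12); capacity 5 + 12 = 17.

17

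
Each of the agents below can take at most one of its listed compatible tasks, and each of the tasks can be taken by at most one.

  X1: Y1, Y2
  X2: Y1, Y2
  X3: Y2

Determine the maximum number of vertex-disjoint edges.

2

Unit-capacity flow: source→left, listed edges, right→sink; max matching = max flow.
Augmenting path X1→Y1 (+1); matched 1.
Augmenting path X2→Y2 (+1); matched 2.
No augmenting path remains; maximum matching = 2.
König certificate: {Y1, Y2} is a vertex cover of size 2 (every listed pair touches it), so no matching can be larger.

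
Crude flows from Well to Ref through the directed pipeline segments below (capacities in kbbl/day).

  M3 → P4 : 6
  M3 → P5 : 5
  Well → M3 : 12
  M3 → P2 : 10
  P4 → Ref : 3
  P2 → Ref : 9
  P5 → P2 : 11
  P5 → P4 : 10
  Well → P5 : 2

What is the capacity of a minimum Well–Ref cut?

Augment Well→P5→P4→Ref: bottleneck 2, flow now 2.
Augment Well→M3→P4→Ref: bottleneck 1, flow now 3.
Augment Well→M3→P2→Ref: bottleneck 9, flow now 12.
No augmenting path remains; maximum flow = 12.
By max-flow min-cut, the minimum cut capacity equals the max flow.
In the residual graph, reachable from Well: {Well, P5, M3, P4, P2}.
Min-cut edges: P4→Ref (3), P2→Ref (9); capacity 3 + 9 = 12.

12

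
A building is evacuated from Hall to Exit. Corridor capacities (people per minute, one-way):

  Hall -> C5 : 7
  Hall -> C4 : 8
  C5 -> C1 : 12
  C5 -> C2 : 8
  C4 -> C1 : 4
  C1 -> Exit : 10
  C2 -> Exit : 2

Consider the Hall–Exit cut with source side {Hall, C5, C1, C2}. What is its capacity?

20

Edges leaving {Hall, C5, C1, C2}: Hall→C4 (8), C1→Exit (10), C2→Exit (2).
Cut capacity = 8 + 10 + 2 = 20.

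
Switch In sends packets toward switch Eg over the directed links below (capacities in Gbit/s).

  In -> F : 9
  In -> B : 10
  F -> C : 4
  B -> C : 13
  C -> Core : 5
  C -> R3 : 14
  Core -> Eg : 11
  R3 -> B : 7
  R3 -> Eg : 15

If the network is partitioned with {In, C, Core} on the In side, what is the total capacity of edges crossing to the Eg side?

Edges leaving {In, C, Core}: In→F (9), In→B (10), C→R3 (14), Core→Eg (11).
Cut capacity = 9 + 10 + 14 + 11 = 44.

44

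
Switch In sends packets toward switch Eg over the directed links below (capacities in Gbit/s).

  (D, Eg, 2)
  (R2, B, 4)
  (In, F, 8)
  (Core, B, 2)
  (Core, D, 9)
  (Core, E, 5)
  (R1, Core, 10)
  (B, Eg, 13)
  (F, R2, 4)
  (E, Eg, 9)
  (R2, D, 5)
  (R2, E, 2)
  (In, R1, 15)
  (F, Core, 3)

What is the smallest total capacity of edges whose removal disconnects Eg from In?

Augment In→F→R2→D→Eg: bottleneck 2, flow now 2.
Augment In→F→R2→B→Eg: bottleneck 2, flow now 4.
Augment In→F→Core→B→Eg: bottleneck 2, flow now 6.
Augment In→F→Core→E→Eg: bottleneck 1, flow now 7.
Augment In→R1→Core→E→Eg: bottleneck 4, flow now 11.
Augment In→R1→Core→D→R2→B→Eg: bottleneck 2, flow now 13. (uses reverse residual edge)
No augmenting path remains; maximum flow = 13.
By max-flow min-cut, the minimum cut capacity equals the max flow.
In the residual graph, reachable from In: {In, F, R1, Core, D}.
Min-cut edges: F→R2 (4), Core→B (2), Core→E (5), D→Eg (2); capacity 4 + 2 + 5 + 2 = 13.

13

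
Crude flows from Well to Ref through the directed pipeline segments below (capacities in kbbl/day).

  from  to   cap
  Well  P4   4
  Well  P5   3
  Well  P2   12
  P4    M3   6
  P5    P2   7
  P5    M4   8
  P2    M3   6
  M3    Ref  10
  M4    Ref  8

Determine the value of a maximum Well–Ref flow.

Augment Well→P4→M3→Ref: bottleneck 4, flow now 4.
Augment Well→P5→M4→Ref: bottleneck 3, flow now 7.
Augment Well→P2→M3→Ref: bottleneck 6, flow now 13.
No augmenting path remains; maximum flow = 13.
In the residual graph, reachable from Well: {Well, P2}.
Min-cut edges: Well→P4 (4), Well→P5 (3), P2→M3 (6); capacity 4 + 3 + 6 = 13.
This cut is saturated, so no flow can exceed 13.

13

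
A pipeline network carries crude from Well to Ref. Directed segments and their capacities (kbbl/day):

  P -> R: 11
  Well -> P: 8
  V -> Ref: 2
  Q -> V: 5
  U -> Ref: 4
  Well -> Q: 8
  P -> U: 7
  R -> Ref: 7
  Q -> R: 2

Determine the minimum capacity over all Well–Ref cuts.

12

Augment Well→P→R→Ref: bottleneck 7, flow now 7.
Augment Well→P→U→Ref: bottleneck 1, flow now 8.
Augment Well→Q→V→Ref: bottleneck 2, flow now 10.
Augment Well→Q→R→P→U→Ref: bottleneck 2, flow now 12. (uses reverse residual edge)
No augmenting path remains; maximum flow = 12.
By max-flow min-cut, the minimum cut capacity equals the max flow.
In the residual graph, reachable from Well: {Well, Q, V}.
Min-cut edges: Well→P (8), Q→R (2), V→Ref (2); capacity 8 + 2 + 2 = 12.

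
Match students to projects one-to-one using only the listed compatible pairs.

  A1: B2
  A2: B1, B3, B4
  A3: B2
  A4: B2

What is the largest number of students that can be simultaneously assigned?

2

Unit-capacity flow: source→left, listed edges, right→sink; max matching = max flow.
Augmenting path A1→B2 (+1); matched 1.
Augmenting path A2→B1 (+1); matched 2.
No augmenting path remains; maximum matching = 2.
König certificate: {A2, B2} is a vertex cover of size 2 (every listed pair touches it), so no matching can be larger.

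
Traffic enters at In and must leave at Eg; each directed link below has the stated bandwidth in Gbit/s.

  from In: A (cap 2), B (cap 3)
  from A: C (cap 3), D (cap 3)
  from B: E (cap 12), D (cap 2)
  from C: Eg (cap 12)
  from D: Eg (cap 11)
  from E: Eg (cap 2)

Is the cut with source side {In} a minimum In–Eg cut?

Given cut capacity: 2 + 3 = 5.
Augment In→A→C→Eg: bottleneck 2, flow now 2.
Augment In→B→D→Eg: bottleneck 2, flow now 4.
Augment In→B→E→Eg: bottleneck 1, flow now 5.
No augmenting path remains; maximum flow = 5.
Cut capacity 5 equals the max flow, so it is a minimum cut.

Yes — it is a minimum cut (capacity 5).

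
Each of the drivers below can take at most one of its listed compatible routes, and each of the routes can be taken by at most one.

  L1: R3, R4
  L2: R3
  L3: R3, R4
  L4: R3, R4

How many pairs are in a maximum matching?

2

Unit-capacity flow: source→left, listed edges, right→sink; max matching = max flow.
Augmenting path L1→R3 (+1); matched 1.
Augmenting path L3→R4 (+1); matched 2.
No augmenting path remains; maximum matching = 2.
König certificate: {R3, R4} is a vertex cover of size 2 (every listed pair touches it), so no matching can be larger.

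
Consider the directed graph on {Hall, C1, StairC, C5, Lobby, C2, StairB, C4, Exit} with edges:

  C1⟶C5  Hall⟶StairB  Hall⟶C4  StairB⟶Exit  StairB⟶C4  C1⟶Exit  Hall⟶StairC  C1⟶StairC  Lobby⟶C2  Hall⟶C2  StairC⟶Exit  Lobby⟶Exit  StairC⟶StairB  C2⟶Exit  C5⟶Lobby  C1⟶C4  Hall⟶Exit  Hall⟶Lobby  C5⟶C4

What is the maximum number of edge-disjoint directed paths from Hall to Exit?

5

Assign every edge capacity 1; by Menger, the answer equals the max flow.
Path Hall→Exit (+1); total 1.
Path Hall→StairC→Exit (+1); total 2.
Path Hall→Lobby→Exit (+1); total 3.
Path Hall→C2→Exit (+1); total 4.
Path Hall→StairB→Exit (+1); total 5.
No residual Hall→Exit path; max flow = 5.
Certifying cut of size 5: {Hall→C2, Hall→Exit, Hall→Lobby, Hall→StairB, Hall→StairC}.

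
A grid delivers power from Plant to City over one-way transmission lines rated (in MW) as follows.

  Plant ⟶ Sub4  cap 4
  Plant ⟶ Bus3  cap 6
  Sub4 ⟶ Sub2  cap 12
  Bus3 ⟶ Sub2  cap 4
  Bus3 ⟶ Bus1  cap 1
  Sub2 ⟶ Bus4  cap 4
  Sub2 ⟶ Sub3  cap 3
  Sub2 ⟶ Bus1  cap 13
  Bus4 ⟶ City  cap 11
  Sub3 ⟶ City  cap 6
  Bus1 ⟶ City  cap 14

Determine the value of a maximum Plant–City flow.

9

Augment Plant→Bus3→Bus1→City: bottleneck 1, flow now 1.
Augment Plant→Sub4→Sub2→Bus4→City: bottleneck 4, flow now 5.
Augment Plant→Bus3→Sub2→Sub3→City: bottleneck 3, flow now 8.
Augment Plant→Bus3→Sub2→Bus1→City: bottleneck 1, flow now 9.
No augmenting path remains; maximum flow = 9.
In the residual graph, reachable from Plant: {Plant, Bus3}.
Min-cut edges: Plant→Sub4 (4), Bus3→Sub2 (4), Bus3→Bus1 (1); capacity 4 + 4 + 1 = 9.
This cut is saturated, so no flow can exceed 9.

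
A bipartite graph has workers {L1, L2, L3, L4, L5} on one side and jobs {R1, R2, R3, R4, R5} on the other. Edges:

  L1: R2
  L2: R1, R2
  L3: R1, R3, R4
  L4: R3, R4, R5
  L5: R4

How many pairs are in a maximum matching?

Unit-capacity flow: source→left, listed edges, right→sink; max matching = max flow.
Augmenting path L1→R2 (+1); matched 1.
Augmenting path L2→R1 (+1); matched 2.
Augmenting path L3→R3 (+1); matched 3.
Augmenting path L4→R4 (+1); matched 4.
Augmenting path L5→R4→L4→R5 (+1); matched 5.
No augmenting path remains; maximum matching = 5.
König certificate: {L1, L2, L3, L4, L5} is a vertex cover of size 5 (every listed pair touches it), so no matching can be larger.

5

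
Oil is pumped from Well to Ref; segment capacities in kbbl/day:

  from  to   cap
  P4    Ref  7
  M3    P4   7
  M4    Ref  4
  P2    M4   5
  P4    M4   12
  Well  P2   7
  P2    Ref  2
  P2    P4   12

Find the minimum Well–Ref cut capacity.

7

Augment Well→P2→Ref: bottleneck 2, flow now 2.
Augment Well→P2→P4→Ref: bottleneck 5, flow now 7.
No augmenting path remains; maximum flow = 7.
By max-flow min-cut, the minimum cut capacity equals the max flow.
In the residual graph, reachable from Well: {Well}.
Min-cut edges: Well→P2 (7); capacity 7 = 7.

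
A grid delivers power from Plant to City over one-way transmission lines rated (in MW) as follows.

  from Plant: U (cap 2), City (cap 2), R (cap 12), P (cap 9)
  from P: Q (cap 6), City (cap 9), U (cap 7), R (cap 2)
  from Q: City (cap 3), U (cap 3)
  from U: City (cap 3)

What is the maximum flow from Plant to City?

Augment Plant→City: bottleneck 2, flow now 2.
Augment Plant→P→City: bottleneck 9, flow now 11.
Augment Plant→U→City: bottleneck 2, flow now 13.
No augmenting path remains; maximum flow = 13.
In the residual graph, reachable from Plant: {Plant, R}.
Min-cut edges: Plant→P (9), Plant→U (2), Plant→City (2); capacity 9 + 2 + 2 = 13.
This cut is saturated, so no flow can exceed 13.

13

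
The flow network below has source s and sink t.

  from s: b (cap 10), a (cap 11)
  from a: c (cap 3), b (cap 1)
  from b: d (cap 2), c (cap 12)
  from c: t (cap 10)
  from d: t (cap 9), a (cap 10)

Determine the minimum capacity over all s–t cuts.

Augment s→a→c→t: bottleneck 3, flow now 3.
Augment s→b→c→t: bottleneck 7, flow now 10.
Augment s→b→d→t: bottleneck 2, flow now 12.
No augmenting path remains; maximum flow = 12.
By max-flow min-cut, the minimum cut capacity equals the max flow.
In the residual graph, reachable from s: {s, a, b, c}.
Min-cut edges: b→d (2), c→t (10); capacity 2 + 10 = 12.

12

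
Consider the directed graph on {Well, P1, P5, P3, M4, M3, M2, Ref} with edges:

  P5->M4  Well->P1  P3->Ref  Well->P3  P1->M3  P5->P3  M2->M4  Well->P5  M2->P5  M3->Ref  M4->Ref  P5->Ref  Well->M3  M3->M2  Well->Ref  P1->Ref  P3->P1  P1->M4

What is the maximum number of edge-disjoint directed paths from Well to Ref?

Assign every edge capacity 1; by Menger, the answer equals the max flow.
Path Well→Ref (+1); total 1.
Path Well→P1→Ref (+1); total 2.
Path Well→P5→Ref (+1); total 3.
Path Well→P3→Ref (+1); total 4.
Path Well→M3→Ref (+1); total 5.
No residual Well→Ref path; max flow = 5.
Certifying cut of size 5: {Well→M3, Well→P1, Well→P3, Well→P5, Well→Ref}.

5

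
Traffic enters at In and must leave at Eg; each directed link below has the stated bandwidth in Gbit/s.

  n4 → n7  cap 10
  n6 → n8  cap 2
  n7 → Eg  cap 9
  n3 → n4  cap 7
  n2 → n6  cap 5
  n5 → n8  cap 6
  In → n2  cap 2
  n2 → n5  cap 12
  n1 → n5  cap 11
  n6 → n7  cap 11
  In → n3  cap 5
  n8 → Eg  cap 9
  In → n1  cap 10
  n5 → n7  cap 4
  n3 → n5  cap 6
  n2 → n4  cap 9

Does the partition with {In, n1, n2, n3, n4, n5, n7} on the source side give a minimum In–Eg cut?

No — its capacity is 20, but the minimum cut has capacity 17.

Given cut capacity: 5 + 6 + 9 = 20.
Augment In→n1→n5→n7→Eg: bottleneck 4, flow now 4.
Augment In→n1→n5→n8→Eg: bottleneck 6, flow now 10.
Augment In→n2→n4→n7→Eg: bottleneck 2, flow now 12.
Augment In→n3→n4→n7→Eg: bottleneck 3, flow now 15.
Augment In→n3→n4→n2→n6→n8→Eg: bottleneck 2, flow now 17. (uses reverse residual edge)
No augmenting path remains; maximum flow = 17.
In the residual graph, reachable from In: {In}.
Min-cut edges: In→n1 (10), In→n2 (2), In→n3 (5); capacity 10 + 2 + 5 = 17.
Cut capacity 20 exceeds the max flow 17, so it is not minimum.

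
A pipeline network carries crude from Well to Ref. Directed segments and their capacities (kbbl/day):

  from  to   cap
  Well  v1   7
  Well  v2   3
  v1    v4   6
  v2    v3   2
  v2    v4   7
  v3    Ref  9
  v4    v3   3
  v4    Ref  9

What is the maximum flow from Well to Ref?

9

Augment Well→v1→v4→Ref: bottleneck 6, flow now 6.
Augment Well→v2→v3→Ref: bottleneck 2, flow now 8.
Augment Well→v2→v4→Ref: bottleneck 1, flow now 9.
No augmenting path remains; maximum flow = 9.
In the residual graph, reachable from Well: {Well, v1}.
Min-cut edges: Well→v2 (3), v1→v4 (6); capacity 3 + 6 = 9.
This cut is saturated, so no flow can exceed 9.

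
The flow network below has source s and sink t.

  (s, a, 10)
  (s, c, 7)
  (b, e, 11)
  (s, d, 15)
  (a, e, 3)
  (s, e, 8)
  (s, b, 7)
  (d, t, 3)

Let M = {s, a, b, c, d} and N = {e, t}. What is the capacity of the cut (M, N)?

25

Edges leaving {s, a, b, c, d}: s→e (8), a→e (3), b→e (11), d→t (3).
Cut capacity = 8 + 3 + 11 + 3 = 25.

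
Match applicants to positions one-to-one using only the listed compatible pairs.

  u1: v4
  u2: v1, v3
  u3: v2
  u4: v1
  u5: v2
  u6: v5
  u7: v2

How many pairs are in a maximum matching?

5

Unit-capacity flow: source→left, listed edges, right→sink; max matching = max flow.
Augmenting path u1→v4 (+1); matched 1.
Augmenting path u2→v1 (+1); matched 2.
Augmenting path u3→v2 (+1); matched 3.
Augmenting path u6→v5 (+1); matched 4.
Augmenting path u4→v1→u2→v3 (+1); matched 5.
No augmenting path remains; maximum matching = 5.
König certificate: {u1, u2, u4, u6, v2} is a vertex cover of size 5 (every listed pair touches it), so no matching can be larger.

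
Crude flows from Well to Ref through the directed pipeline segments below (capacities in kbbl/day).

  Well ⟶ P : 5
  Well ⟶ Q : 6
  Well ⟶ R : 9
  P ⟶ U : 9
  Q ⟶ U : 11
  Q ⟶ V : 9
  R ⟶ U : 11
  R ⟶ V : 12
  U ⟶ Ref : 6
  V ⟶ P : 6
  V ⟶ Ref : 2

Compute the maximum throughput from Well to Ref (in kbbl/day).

8

Augment Well→P→U→Ref: bottleneck 5, flow now 5.
Augment Well→Q→U→Ref: bottleneck 1, flow now 6.
Augment Well→Q→V→Ref: bottleneck 2, flow now 8.
No augmenting path remains; maximum flow = 8.
In the residual graph, reachable from Well: {Well, P, Q, R, U, V}.
Min-cut edges: U→Ref (6), V→Ref (2); capacity 6 + 2 = 8.
This cut is saturated, so no flow can exceed 8.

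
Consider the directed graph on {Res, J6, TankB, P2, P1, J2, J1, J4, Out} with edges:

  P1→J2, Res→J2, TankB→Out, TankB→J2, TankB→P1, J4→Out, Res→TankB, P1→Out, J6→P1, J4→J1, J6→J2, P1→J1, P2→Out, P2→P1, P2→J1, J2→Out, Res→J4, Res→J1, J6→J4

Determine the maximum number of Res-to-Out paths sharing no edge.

Assign every edge capacity 1; by Menger, the answer equals the max flow.
Path Res→TankB→Out (+1); total 1.
Path Res→J2→Out (+1); total 2.
Path Res→J4→Out (+1); total 3.
No residual Res→Out path; max flow = 3.
Certifying cut of size 3: {Res→J2, Res→J4, Res→TankB}.

3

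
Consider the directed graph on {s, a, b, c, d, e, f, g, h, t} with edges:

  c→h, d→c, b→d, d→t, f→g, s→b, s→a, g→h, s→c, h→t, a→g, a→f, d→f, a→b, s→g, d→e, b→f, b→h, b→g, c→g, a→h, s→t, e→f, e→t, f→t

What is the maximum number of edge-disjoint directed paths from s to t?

Assign every edge capacity 1; by Menger, the answer equals the max flow.
Path s→t (+1); total 1.
Path s→a→f→t (+1); total 2.
Path s→b→d→t (+1); total 3.
Path s→c→h→t (+1); total 4.
No residual s→t path; max flow = 4.
Certifying cut of size 4: {h→t, s→a, s→b, s→t}.

4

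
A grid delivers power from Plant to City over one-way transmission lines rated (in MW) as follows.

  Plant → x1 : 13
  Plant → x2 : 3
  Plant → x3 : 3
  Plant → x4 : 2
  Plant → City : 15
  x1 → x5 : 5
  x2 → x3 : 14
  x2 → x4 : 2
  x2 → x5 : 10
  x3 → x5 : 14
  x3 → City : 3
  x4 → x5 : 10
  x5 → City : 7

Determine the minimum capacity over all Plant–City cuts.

Augment Plant→City: bottleneck 15, flow now 15.
Augment Plant→x3→City: bottleneck 3, flow now 18.
Augment Plant→x1→x5→City: bottleneck 5, flow now 23.
Augment Plant→x2→x5→City: bottleneck 2, flow now 25.
No augmenting path remains; maximum flow = 25.
By max-flow min-cut, the minimum cut capacity equals the max flow.
In the residual graph, reachable from Plant: {Plant, x1, x2, x3, x4, x5}.
Min-cut edges: Plant→City (15), x3→City (3), x5→City (7); capacity 15 + 3 + 7 = 25.

25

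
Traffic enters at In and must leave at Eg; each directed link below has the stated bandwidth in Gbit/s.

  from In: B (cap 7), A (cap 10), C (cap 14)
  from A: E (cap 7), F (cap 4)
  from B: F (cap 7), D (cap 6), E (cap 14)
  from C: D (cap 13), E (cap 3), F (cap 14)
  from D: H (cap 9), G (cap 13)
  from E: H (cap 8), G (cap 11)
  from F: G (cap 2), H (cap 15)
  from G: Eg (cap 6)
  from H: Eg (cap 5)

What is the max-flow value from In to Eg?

Augment In→A→E→G→Eg: bottleneck 6, flow now 6.
Augment In→A→E→H→Eg: bottleneck 1, flow now 7.
Augment In→A→F→H→Eg: bottleneck 3, flow now 10.
Augment In→B→D→H→Eg: bottleneck 1, flow now 11.
No augmenting path remains; maximum flow = 11.
In the residual graph, reachable from In: {In, A, B, C, D, E, F, G, H}.
Min-cut edges: G→Eg (6), H→Eg (5); capacity 6 + 5 = 11.
This cut is saturated, so no flow can exceed 11.

11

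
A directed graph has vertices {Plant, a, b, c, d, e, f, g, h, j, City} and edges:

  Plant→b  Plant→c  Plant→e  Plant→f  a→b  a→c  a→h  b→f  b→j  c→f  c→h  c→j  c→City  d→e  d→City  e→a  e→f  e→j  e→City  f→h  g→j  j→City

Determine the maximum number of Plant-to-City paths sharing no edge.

3

Assign every edge capacity 1; by Menger, the answer equals the max flow.
Path Plant→c→City (+1); total 1.
Path Plant→e→City (+1); total 2.
Path Plant→b→j→City (+1); total 3.
No residual Plant→City path; max flow = 3.
Certifying cut of size 3: {Plant→b, Plant→c, Plant→e}.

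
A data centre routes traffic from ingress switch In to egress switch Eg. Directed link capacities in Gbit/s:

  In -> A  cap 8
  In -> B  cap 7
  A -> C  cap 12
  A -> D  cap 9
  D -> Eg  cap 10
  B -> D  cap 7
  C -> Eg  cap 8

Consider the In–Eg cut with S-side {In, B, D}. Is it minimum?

Given cut capacity: 8 + 10 = 18.
Augment In→A→C→Eg: bottleneck 8, flow now 8.
Augment In→B→D→Eg: bottleneck 7, flow now 15.
No augmenting path remains; maximum flow = 15.
In the residual graph, reachable from In: {In}.
Min-cut edges: In→A (8), In→B (7); capacity 8 + 7 = 15.
Cut capacity 18 exceeds the max flow 15, so it is not minimum.

No — its capacity is 18, but the minimum cut has capacity 15.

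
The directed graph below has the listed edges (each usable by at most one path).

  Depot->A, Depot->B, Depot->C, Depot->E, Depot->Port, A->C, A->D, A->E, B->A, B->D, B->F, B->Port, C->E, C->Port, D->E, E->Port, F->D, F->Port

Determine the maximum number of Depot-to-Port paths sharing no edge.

Assign every edge capacity 1; by Menger, the answer equals the max flow.
Path Depot→Port (+1); total 1.
Path Depot→B→Port (+1); total 2.
Path Depot→C→Port (+1); total 3.
Path Depot→E→Port (+1); total 4.
No residual Depot→Port path; max flow = 4.
Certifying cut of size 4: {C→Port, Depot→B, Depot→Port, E→Port}.

4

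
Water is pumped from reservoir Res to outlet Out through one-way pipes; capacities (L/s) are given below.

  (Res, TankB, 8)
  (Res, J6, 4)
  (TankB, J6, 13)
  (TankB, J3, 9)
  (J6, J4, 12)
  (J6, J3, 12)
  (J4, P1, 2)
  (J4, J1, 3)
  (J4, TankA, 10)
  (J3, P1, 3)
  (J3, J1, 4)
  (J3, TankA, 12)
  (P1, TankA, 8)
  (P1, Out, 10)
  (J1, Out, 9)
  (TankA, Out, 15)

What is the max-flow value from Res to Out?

Augment Res→TankB→J3→P1→Out: bottleneck 3, flow now 3.
Augment Res→TankB→J3→J1→Out: bottleneck 4, flow now 7.
Augment Res→TankB→J3→TankA→Out: bottleneck 1, flow now 8.
Augment Res→J6→J4→P1→Out: bottleneck 2, flow now 10.
Augment Res→J6→J4→J1→Out: bottleneck 2, flow now 12.
No augmenting path remains; maximum flow = 12.
In the residual graph, reachable from Res: {Res}.
Min-cut edges: Res→TankB (8), Res→J6 (4); capacity 8 + 4 = 12.
This cut is saturated, so no flow can exceed 12.

12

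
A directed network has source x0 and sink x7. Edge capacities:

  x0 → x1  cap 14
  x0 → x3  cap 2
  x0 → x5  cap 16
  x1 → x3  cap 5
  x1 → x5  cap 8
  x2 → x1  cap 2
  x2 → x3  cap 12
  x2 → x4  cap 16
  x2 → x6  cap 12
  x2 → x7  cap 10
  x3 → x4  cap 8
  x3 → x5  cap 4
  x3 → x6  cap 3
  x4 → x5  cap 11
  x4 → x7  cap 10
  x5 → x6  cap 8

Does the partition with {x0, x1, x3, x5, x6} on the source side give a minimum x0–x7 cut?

Given cut capacity: 8 = 8.
Augment x0→x3→x4→x7: bottleneck 2, flow now 2.
Augment x0→x1→x3→x4→x7: bottleneck 5, flow now 7.
No augmenting path remains; maximum flow = 7.
In the residual graph, reachable from x0: {x0, x1, x5, x6}.
Min-cut edges: x0→x3 (2), x1→x3 (5); capacity 2 + 5 = 7.
Cut capacity 8 exceeds the max flow 7, so it is not minimum.

No — its capacity is 8, but the minimum cut has capacity 7.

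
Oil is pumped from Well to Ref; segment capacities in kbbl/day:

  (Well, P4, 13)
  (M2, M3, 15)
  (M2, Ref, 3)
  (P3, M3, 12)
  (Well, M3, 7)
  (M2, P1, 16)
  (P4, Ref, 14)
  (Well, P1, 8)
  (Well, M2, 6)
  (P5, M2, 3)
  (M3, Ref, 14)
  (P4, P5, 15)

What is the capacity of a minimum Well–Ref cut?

26

Augment Well→M2→Ref: bottleneck 3, flow now 3.
Augment Well→M3→Ref: bottleneck 7, flow now 10.
Augment Well→P4→Ref: bottleneck 13, flow now 23.
Augment Well→M2→M3→Ref: bottleneck 3, flow now 26.
No augmenting path remains; maximum flow = 26.
By max-flow min-cut, the minimum cut capacity equals the max flow.
In the residual graph, reachable from Well: {Well, P1}.
Min-cut edges: Well→M2 (6), Well→M3 (7), Well→P4 (13); capacity 6 + 7 + 13 = 26.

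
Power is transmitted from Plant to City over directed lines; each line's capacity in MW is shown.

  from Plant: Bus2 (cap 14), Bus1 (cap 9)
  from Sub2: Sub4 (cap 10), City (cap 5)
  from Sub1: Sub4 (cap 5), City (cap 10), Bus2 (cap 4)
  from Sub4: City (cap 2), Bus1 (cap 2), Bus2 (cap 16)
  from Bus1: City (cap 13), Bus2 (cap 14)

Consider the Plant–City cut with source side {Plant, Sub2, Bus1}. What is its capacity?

Edges leaving {Plant, Sub2, Bus1}: Plant→Bus2 (14), Sub2→Sub4 (10), Sub2→City (5), Bus1→Bus2 (14), Bus1→City (13).
Cut capacity = 14 + 10 + 5 + 14 + 13 = 56.

56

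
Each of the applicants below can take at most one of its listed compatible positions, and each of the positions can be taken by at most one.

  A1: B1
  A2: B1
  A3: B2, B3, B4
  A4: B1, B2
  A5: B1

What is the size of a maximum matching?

3

Unit-capacity flow: source→left, listed edges, right→sink; max matching = max flow.
Augmenting path A1→B1 (+1); matched 1.
Augmenting path A3→B2 (+1); matched 2.
Augmenting path A4→B2→A3→B3 (+1); matched 3.
No augmenting path remains; maximum matching = 3.
König certificate: {A3, A4, B1} is a vertex cover of size 3 (every listed pair touches it), so no matching can be larger.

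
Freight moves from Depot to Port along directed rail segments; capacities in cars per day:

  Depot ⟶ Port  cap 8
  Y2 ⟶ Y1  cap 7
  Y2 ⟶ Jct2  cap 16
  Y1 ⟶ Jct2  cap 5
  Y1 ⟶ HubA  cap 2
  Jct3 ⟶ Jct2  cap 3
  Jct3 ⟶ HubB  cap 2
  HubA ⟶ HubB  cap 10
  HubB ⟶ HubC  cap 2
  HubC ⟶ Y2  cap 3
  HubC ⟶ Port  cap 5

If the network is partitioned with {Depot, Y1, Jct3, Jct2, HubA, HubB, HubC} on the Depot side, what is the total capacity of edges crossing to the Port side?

Edges leaving {Depot, Y1, Jct3, Jct2, HubA, HubB, HubC}: Depot→Port (8), HubC→Y2 (3), HubC→Port (5).
Cut capacity = 8 + 3 + 5 = 16.

16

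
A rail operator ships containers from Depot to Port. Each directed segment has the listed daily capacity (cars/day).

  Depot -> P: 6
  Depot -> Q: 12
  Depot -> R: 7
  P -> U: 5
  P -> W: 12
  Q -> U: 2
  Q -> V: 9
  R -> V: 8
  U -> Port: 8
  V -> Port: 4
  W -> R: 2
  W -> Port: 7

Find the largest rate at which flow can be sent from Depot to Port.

12

Augment Depot→P→U→Port: bottleneck 5, flow now 5.
Augment Depot→P→W→Port: bottleneck 1, flow now 6.
Augment Depot→Q→U→Port: bottleneck 2, flow now 8.
Augment Depot→Q→V→Port: bottleneck 4, flow now 12.
No augmenting path remains; maximum flow = 12.
In the residual graph, reachable from Depot: {Depot, Q, R, V}.
Min-cut edges: Depot→P (6), Q→U (2), V→Port (4); capacity 6 + 2 + 4 = 12.
This cut is saturated, so no flow can exceed 12.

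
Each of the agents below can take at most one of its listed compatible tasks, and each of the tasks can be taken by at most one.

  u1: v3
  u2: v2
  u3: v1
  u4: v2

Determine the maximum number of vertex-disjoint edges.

Unit-capacity flow: source→left, listed edges, right→sink; max matching = max flow.
Augmenting path u1→v3 (+1); matched 1.
Augmenting path u2→v2 (+1); matched 2.
Augmenting path u3→v1 (+1); matched 3.
No augmenting path remains; maximum matching = 3.
König certificate: {u1, u3, v2} is a vertex cover of size 3 (every listed pair touches it), so no matching can be larger.

3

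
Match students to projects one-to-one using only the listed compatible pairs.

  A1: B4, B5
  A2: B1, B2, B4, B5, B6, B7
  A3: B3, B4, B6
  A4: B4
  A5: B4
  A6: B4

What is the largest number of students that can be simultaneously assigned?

4

Unit-capacity flow: source→left, listed edges, right→sink; max matching = max flow.
Augmenting path A1→B4 (+1); matched 1.
Augmenting path A2→B1 (+1); matched 2.
Augmenting path A3→B3 (+1); matched 3.
Augmenting path A4→B4→A1→B5 (+1); matched 4.
No augmenting path remains; maximum matching = 4.
König certificate: {A1, A2, A3, B4} is a vertex cover of size 4 (every listed pair touches it), so no matching can be larger.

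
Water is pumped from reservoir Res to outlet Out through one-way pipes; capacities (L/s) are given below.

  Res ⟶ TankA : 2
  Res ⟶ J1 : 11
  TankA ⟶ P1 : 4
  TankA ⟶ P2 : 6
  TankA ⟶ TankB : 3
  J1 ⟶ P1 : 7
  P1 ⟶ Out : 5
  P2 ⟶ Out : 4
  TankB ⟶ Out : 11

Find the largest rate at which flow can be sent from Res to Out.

7

Augment Res→TankA→P1→Out: bottleneck 2, flow now 2.
Augment Res→J1→P1→Out: bottleneck 3, flow now 5.
Augment Res→J1→P1→TankA→P2→Out: bottleneck 2, flow now 7. (uses reverse residual edge)
No augmenting path remains; maximum flow = 7.
In the residual graph, reachable from Res: {Res, J1, P1}.
Min-cut edges: Res→TankA (2), P1→Out (5); capacity 2 + 5 = 7.
This cut is saturated, so no flow can exceed 7.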